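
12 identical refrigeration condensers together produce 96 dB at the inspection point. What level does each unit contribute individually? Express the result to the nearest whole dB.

85 dB

12 equal contributions raise the level by 10·log₁₀ 12 = 10.792 dB, so each unit alone gives 96 − 10.792.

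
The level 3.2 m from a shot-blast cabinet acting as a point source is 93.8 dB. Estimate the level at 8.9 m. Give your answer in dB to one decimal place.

84.9 dB

Spherical spreading from a point source gives a 20·log₁₀(r₂/r₁) drop.
L₂ = 93.8 − 20·log₁₀(8.9/3.2) = 93.8 − 8.885 = 84.92 dB.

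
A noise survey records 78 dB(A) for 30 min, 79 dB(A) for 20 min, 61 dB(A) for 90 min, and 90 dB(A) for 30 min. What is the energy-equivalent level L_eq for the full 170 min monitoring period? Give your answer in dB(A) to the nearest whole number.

L_eq = 10·log₁₀[(1/T)·Σ tᵢ·10^(Lᵢ/10)] with T = 170 min.
Σ tᵢ·10^(Lᵢ/10) = 30·10^(78/10) + 20·10^(79/10) + 90·10^(61/10) + 30·10^(90/10) = 3.359e+10.
L_eq = 10·log₁₀(3.359e+10/170) = 82.96 dB(A).

83 dB(A)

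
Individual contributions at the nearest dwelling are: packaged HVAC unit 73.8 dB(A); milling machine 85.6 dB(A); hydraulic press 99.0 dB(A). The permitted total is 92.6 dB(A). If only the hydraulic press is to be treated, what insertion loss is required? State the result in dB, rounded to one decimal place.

The untreated sources together contribute 10^(73.8/10) + 10^(85.6/10) = 3.871e+08, i.e. 85.88 dB(A).
To meet 92.6 dB(A) overall, the treated hydraulic press may contribute at most 10^(92.6/10) − 3.871e+08 = 1.433e+09, i.e. 91.56 dB(A).
Required insertion loss = 99.0 − 91.56 = 7.44 dB.

7.4 dB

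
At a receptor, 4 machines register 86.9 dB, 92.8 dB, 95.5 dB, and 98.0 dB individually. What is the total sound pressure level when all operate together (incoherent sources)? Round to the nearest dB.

101 dB

For uncorrelated sources the intensities add, so convert each level to linear form, sum, and take 10·log₁₀ of the total.
Σ 10^(L/10) = 10^(86.9/10) + 10^(92.8/10) + 10^(95.5/10) + 10^(98.0/10) = 1.225e+10.
L_total = 10·log₁₀(1.225e+10) = 100.88 dB.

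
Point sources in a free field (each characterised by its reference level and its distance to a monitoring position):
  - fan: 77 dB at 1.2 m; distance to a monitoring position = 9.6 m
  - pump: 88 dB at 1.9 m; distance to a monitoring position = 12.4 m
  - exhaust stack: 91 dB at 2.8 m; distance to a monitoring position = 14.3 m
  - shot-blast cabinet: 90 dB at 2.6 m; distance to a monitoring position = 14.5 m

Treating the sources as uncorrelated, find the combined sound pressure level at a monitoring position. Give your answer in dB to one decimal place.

Propagate each source to the receiver with L = L_ref − 20·log₁₀(r/r_ref), then add intensities.
fan: 77 − 20·log₁₀(9.6/1.2) = 77 − 18.06 = 58.94 dB.
pump: 88 − 20·log₁₀(12.4/1.9) = 88 − 16.29 = 71.71 dB.
exhaust stack: 91 − 20·log₁₀(14.3/2.8) = 91 − 14.16 = 76.84 dB.
shot-blast cabinet: 90 − 20·log₁₀(14.5/2.6) = 90 − 14.93 = 75.07 dB.
Σ 10^(L/10) = 9.602e+07 → L_total = 10·log₁₀(9.602e+07) = 79.82 dB.

79.8 dB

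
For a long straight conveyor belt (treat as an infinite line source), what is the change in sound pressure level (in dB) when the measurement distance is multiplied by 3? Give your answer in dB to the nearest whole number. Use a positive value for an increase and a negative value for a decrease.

-5 dB

Line-source spreading: ΔL = −10·log₁₀(r₂/r₁).
ΔL = −10·log₁₀(3) = -4.77 dB.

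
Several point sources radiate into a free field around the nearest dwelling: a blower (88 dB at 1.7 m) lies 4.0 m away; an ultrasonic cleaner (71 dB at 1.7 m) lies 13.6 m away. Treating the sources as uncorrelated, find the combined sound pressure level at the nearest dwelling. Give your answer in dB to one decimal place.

80.6 dB

Apply inverse-square spreading to bring every level to the receiver, then sum 10^(L/10).
blower: 88 − 20·log₁₀(4.0/1.7) = 88 − 7.43 = 80.57 dB.
ultrasonic cleaner: 71 − 20·log₁₀(13.6/1.7) = 71 − 18.06 = 52.94 dB.
Σ 10^(L/10) = 1.142e+08 → L_total = 10·log₁₀(1.142e+08) = 80.58 dB.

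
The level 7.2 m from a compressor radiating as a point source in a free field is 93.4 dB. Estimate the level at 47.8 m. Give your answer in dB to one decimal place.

Point-source attenuation: ΔL = 20·log₁₀(r₂/r₁) = 20·log₁₀(47.8/7.2) = 16.442 dB.
L₂ = 93.4 − 20·log₁₀(47.8/7.2) = 93.4 − 16.442 = 76.96 dB.

77.0 dB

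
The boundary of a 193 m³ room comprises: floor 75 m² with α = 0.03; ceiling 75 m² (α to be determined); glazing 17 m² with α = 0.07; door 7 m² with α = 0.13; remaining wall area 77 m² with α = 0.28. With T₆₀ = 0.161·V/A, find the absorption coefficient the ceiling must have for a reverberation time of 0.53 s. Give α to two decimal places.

0.44

Required total absorption A = 0.161·193/0.53 = 58.63 m².
Absorption from the other surfaces = 75·0.03 + 17·0.07 + 7·0.13 + 77·0.28 = 25.91 m², so the ceiling must supply 32.72 m² over 75 m².
α = 32.72/75 = 0.436.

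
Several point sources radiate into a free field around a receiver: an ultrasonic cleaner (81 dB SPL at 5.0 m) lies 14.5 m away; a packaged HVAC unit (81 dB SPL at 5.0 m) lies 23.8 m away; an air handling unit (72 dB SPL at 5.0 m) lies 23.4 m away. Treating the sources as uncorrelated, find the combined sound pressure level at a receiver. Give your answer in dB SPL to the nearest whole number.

73 dB SPL

Propagate each source to the receiver with L = L_ref − 20·log₁₀(r/r_ref), then add intensities.
ultrasonic cleaner: 81 − 20·log₁₀(14.5/5.0) = 81 − 9.25 = 71.75 dB SPL.
packaged HVAC unit: 81 − 20·log₁₀(23.8/5.0) = 81 − 13.55 = 67.45 dB SPL.
air handling unit: 72 − 20·log₁₀(23.4/5.0) = 72 − 13.40 = 58.60 dB SPL.
Σ 10^(L/10) = 2.125e+07 → L_total = 10·log₁₀(2.125e+07) = 73.27 dB SPL.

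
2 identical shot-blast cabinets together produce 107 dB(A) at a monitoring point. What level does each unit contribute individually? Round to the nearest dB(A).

Dividing the total intensity by 2 lowers the level by 10·log₁₀ 2 = 3.010 dB: L₁ = 107 − 3.010.

104 dB(A)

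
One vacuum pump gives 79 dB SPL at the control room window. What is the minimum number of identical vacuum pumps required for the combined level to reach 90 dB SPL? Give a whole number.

The shortfall is 90 − 79 = 11.0 dB, and N units add 10·log₁₀ N, so need 10·log₁₀ N ≥ 11.0.
N ≥ 10^(11.0/10) = 12.589, so N = 13.

13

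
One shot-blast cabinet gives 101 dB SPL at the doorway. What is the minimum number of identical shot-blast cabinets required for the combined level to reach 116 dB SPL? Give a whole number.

32

The shortfall is 116 − 101 = 15.0 dB, and N units add 10·log₁₀ N, so need 10·log₁₀ N ≥ 15.0.
N ≥ 10^(15.0/10) = 31.623, so N = 32.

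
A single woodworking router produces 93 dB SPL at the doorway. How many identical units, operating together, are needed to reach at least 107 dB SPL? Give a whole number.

N identical sources give L₁ + 10·log₁₀ N, so require 10·log₁₀ N ≥ 107 − 93 = 14.0 dB.
N ≥ 10^(14.0/10) = 25.119, so N = 26.

26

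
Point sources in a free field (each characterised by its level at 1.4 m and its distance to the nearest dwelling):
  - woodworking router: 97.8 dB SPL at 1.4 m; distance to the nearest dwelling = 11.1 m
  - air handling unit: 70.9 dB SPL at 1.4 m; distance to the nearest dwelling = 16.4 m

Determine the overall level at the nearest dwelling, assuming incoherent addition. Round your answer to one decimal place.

Apply inverse-square spreading to bring every level to the receiver, then sum 10^(L/10).
woodworking router: 97.8 − 20·log₁₀(11.1/1.4) = 97.8 − 17.98 = 79.82 dB SPL.
air handling unit: 70.9 − 20·log₁₀(16.4/1.4) = 70.9 − 21.37 = 49.53 dB SPL.
Σ 10^(L/10) = 9.594e+07 → L_total = 10·log₁₀(9.594e+07) = 79.82 dB SPL.

79.8 dB SPL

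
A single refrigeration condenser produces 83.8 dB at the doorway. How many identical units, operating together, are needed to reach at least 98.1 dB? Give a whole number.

27

N identical sources give L₁ + 10·log₁₀ N, so require 10·log₁₀ N ≥ 98.1 − 83.8 = 14.3 dB.
N ≥ 10^(14.3/10) = 26.915, so N = 27.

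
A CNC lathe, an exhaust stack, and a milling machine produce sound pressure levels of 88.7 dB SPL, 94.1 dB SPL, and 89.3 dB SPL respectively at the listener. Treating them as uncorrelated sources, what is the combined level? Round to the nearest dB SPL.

96 dB SPL

Incoherent sources combine by intensity addition: L_total = 10·log₁₀(Σ 10^(L_i/10)).
Σ 10^(L/10) = 10^(88.7/10) + 10^(94.1/10) + 10^(89.3/10) = 4.163e+09.
L_total = 10·log₁₀(4.163e+09) = 96.19 dB SPL.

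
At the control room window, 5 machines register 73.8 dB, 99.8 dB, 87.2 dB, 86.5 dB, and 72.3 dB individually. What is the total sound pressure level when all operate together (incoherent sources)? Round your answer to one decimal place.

Incoherent sources combine by intensity addition: L_total = 10·log₁₀(Σ 10^(L_i/10)).
Σ 10^(L/10) = 10^(73.8/10) + 10^(99.8/10) + 10^(87.2/10) + 10^(86.5/10) + 10^(72.3/10) = 1.056e+10.
L_total = 10·log₁₀(1.056e+10) = 100.24 dB.

100.2 dB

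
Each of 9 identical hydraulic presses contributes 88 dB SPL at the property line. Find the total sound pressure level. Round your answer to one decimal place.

97.5 dB SPL

With 9 equal, uncorrelated contributions the intensity is 9× that of one unit, giving a rise of 10·log₁₀ 9.
L_total = 88 + 10·log₁₀(9) = 88 + 9.542 = 97.54 dB SPL.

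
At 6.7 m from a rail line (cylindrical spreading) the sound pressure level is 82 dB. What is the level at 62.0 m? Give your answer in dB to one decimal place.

72.3 dB

For a line source, L₂ = L₁ − 10·log₁₀(r₂/r₁).
L₂ = 82 − 10·log₁₀(62.0/6.7) = 82 − 9.663 = 72.34 dB.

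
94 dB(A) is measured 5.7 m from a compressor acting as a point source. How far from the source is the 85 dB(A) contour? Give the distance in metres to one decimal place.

Point-source spreading drops the level by 20·log₁₀(r₂/r₁); inverting, r₂/r₁ = 10^(ΔL/20).
r₂ = 5.7·10^((94−85)/20) = 5.7·10^(9.0/20) = 16.06 m.

16.1 m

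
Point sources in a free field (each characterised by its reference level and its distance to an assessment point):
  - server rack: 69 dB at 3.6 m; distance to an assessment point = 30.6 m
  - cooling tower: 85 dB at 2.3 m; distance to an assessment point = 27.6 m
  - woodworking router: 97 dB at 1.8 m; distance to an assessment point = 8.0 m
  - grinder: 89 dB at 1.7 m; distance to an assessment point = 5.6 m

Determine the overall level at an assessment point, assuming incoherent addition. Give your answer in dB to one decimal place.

Propagate each source to the receiver with L = L_ref − 20·log₁₀(r/r_ref), then add intensities.
server rack: 69 − 20·log₁₀(30.6/3.6) = 69 − 18.59 = 50.41 dB.
cooling tower: 85 − 20·log₁₀(27.6/2.3) = 85 − 21.58 = 63.42 dB.
woodworking router: 97 − 20·log₁₀(8.0/1.8) = 97 − 12.96 = 84.04 dB.
grinder: 89 − 20·log₁₀(5.6/1.7) = 89 − 10.35 = 78.65 dB.
Σ 10^(L/10) = 3.292e+08 → L_total = 10·log₁₀(3.292e+08) = 85.18 dB.

85.2 dB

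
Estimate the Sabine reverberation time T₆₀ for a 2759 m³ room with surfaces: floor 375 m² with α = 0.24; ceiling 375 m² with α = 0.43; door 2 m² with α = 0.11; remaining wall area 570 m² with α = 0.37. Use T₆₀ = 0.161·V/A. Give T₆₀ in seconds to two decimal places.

Total absorption A = 375·0.24 + 375·0.43 + 2·0.11 + 570·0.37 = 462.37 m² sabins.
T₆₀ = 0.161 × 2759 / 462.37 = 0.961 s.

0.96 s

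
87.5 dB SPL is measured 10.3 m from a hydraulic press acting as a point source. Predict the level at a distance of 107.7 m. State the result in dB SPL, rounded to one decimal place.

67.1 dB SPL

Point-source attenuation: ΔL = 20·log₁₀(r₂/r₁) = 20·log₁₀(107.7/10.3) = 20.388 dB.
L₂ = 87.5 − 20·log₁₀(107.7/10.3) = 87.5 − 20.388 = 67.11 dB SPL.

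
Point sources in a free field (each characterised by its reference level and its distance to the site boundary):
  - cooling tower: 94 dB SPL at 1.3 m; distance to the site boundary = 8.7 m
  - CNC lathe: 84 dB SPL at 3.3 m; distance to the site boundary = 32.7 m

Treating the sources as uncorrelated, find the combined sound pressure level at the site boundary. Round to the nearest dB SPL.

Apply inverse-square spreading to bring every level to the receiver, then sum 10^(L/10).
cooling tower: 94 − 20·log₁₀(8.7/1.3) = 94 − 16.51 = 77.49 dB SPL.
CNC lathe: 84 − 20·log₁₀(32.7/3.3) = 84 − 19.92 = 64.08 dB SPL.
Σ 10^(L/10) = 5.864e+07 → L_total = 10·log₁₀(5.864e+07) = 77.68 dB SPL.

78 dB SPL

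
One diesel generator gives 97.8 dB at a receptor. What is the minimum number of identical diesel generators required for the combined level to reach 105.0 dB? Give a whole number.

Need L₁ + 10·log₁₀ N ≥ 105.0, i.e. log₁₀ N ≥ 0.72.
N ≥ 10^(7.2/10) = 5.248, so N = 6.

6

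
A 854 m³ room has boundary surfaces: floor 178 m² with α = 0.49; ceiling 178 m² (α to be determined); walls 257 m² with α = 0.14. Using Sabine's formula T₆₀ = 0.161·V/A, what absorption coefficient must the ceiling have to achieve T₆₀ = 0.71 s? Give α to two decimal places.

0.40

From T₆₀ = 0.161·V/A, the target T₆₀ = 0.71 s needs A = 0.161·854/0.71 = 193.65 m².
Absorption from the other surfaces = 178·0.49 + 257·0.14 = 123.20 m², so the ceiling must supply 70.45 m² over 178 m².
α = 70.45/178 = 0.396.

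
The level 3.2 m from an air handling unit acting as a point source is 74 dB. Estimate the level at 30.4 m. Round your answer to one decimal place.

54.4 dB

Spherical spreading from a point source gives a 20·log₁₀(r₂/r₁) drop.
L₂ = 74 − 20·log₁₀(30.4/3.2) = 74 − 19.554 = 54.45 dB.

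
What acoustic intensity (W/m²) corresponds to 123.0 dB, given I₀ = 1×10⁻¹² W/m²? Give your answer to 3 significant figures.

2.00 W/m²

L = 10·log₁₀(I/I₀) ⇒ I = I₀·10^(L/10) = 10⁻¹² × 10^12.30.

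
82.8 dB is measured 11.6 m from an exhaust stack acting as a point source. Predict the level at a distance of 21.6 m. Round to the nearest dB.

77 dB

Point-source attenuation: ΔL = 20·log₁₀(r₂/r₁) = 20·log₁₀(21.6/11.6) = 5.400 dB.
L₂ = 82.8 − 20·log₁₀(21.6/11.6) = 82.8 − 5.400 = 77.40 dB.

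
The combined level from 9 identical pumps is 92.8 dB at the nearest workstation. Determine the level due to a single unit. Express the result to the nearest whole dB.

83 dB

9 equal contributions raise the level by 10·log₁₀ 9 = 9.542 dB, so each unit alone gives 92.8 − 9.542.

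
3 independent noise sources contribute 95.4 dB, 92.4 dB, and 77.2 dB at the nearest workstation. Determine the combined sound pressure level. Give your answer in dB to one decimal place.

97.2 dB

For uncorrelated sources the intensities add, so convert each level to linear form, sum, and take 10·log₁₀ of the total.
Σ 10^(L/10) = 10^(95.4/10) + 10^(92.4/10) + 10^(77.2/10) = 5.258e+09.
L_total = 10·log₁₀(5.258e+09) = 97.21 dB.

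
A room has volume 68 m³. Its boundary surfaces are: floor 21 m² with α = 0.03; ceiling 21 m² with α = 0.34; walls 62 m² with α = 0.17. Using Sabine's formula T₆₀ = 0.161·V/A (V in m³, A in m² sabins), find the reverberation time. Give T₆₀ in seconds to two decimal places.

A = Σ Sᵢαᵢ = 21·0.03 + 21·0.34 + 62·0.17 = 18.31 m².
T₆₀ = 0.161 × 68 / 18.31 = 0.598 s.

0.60 s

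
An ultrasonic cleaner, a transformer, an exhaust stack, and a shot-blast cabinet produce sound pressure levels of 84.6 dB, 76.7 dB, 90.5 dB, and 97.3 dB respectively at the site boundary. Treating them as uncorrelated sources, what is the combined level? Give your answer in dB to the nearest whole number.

98 dB

For uncorrelated sources the intensities add, so convert each level to linear form, sum, and take 10·log₁₀ of the total.
Σ 10^(L/10) = 10^(84.6/10) + 10^(76.7/10) + 10^(90.5/10) + 10^(97.3/10) = 6.828e+09.
L_total = 10·log₁₀(6.828e+09) = 98.34 dB.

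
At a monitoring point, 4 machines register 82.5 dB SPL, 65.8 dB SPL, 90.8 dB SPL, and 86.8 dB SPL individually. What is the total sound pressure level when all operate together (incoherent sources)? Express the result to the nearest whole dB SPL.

For uncorrelated sources the intensities add, so convert each level to linear form, sum, and take 10·log₁₀ of the total.
Σ 10^(L/10) = 10^(82.5/10) + 10^(65.8/10) + 10^(90.8/10) + 10^(86.8/10) = 1.863e+09.
L_total = 10·log₁₀(1.863e+09) = 92.70 dB SPL.

93 dB SPL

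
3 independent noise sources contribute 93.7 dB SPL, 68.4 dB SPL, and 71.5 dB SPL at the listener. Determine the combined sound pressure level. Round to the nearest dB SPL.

94 dB SPL

For uncorrelated sources the intensities add, so convert each level to linear form, sum, and take 10·log₁₀ of the total.
Σ 10^(L/10) = 10^(93.7/10) + 10^(68.4/10) + 10^(71.5/10) = 2.365e+09.
L_total = 10·log₁₀(2.365e+09) = 93.74 dB SPL.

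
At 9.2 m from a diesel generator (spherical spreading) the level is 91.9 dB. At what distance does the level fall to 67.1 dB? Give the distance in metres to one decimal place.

The 24.8 dB drop corresponds to a distance ratio of 10^(24.8/20) for a point source.
r₂ = 9.2·10^((91.9−67.1)/20) = 9.2·10^(24.8/20) = 159.88 m.

159.9 m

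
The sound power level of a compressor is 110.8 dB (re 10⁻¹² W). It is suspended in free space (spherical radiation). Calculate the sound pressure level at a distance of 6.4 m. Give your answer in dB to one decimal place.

L_p = L_w − 10·log₁₀(4π·r²) with r = 6.4 m.
4π·r² = 514.7 m², 10·log₁₀ of that is 27.116 dB.
L_p = 110.8 − 27.116 = 83.68 dB.

83.7 dB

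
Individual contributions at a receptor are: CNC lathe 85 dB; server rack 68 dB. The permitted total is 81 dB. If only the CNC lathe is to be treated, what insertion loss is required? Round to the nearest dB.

4 dB

Everything except the CNC lathe sums to 10^(68/10) = 6.310e+06 in linear terms, 68.00 dB.
The limit corresponds to 10^(81/10) = 1.259e+08; subtracting the fixed part leaves 1.196e+08 for the CNC lathe, i.e. 80.78 dB.
So the CNC lathe must be reduced from 85 to 80.78 dB: IL = 4.22 dB.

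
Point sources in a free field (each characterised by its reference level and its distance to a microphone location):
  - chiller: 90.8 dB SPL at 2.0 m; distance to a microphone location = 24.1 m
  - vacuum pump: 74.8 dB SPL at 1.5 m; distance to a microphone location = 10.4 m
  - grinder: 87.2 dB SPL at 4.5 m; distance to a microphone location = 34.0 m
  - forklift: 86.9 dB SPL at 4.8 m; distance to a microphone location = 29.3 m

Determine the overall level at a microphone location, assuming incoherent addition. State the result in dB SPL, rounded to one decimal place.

Apply inverse-square spreading to bring every level to the receiver, then sum 10^(L/10).
chiller: 90.8 − 20·log₁₀(24.1/2.0) = 90.8 − 21.62 = 69.18 dB SPL.
vacuum pump: 74.8 − 20·log₁₀(10.4/1.5) = 74.8 − 16.82 = 57.98 dB SPL.
grinder: 87.2 − 20·log₁₀(34.0/4.5) = 87.2 − 17.57 = 69.63 dB SPL.
forklift: 86.9 − 20·log₁₀(29.3/4.8) = 86.9 − 15.71 = 71.19 dB SPL.
Σ 10^(L/10) = 3.125e+07 → L_total = 10·log₁₀(3.125e+07) = 74.95 dB SPL.

74.9 dB SPL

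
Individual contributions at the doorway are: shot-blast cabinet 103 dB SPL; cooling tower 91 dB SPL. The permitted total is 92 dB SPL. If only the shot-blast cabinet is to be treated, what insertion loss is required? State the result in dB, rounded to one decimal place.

The untreated sources together contribute 10^(91/10) = 1.259e+09, i.e. 91.00 dB SPL.
To meet 92 dB SPL overall, the treated shot-blast cabinet may contribute at most 10^(92/10) − 1.259e+09 = 3.260e+08, i.e. 85.13 dB SPL.
So the shot-blast cabinet must be reduced from 103 to 85.13 dB SPL: IL = 17.87 dB.

17.9 dB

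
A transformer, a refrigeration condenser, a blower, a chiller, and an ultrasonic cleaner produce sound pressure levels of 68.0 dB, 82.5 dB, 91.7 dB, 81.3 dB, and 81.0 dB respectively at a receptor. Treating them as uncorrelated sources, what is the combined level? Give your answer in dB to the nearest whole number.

93 dB

For uncorrelated sources the intensities add, so convert each level to linear form, sum, and take 10·log₁₀ of the total.
Σ 10^(L/10) = 10^(68.0/10) + 10^(82.5/10) + 10^(91.7/10) + 10^(81.3/10) + 10^(81.0/10) = 1.924e+09.
L_total = 10·log₁₀(1.924e+09) = 92.84 dB.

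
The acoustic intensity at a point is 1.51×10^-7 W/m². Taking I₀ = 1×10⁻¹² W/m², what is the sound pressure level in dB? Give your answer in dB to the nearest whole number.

52 dB

L = 10·log₁₀(I/I₀) = 10·log₁₀(1.51×10^-7/10⁻¹²) = 10·log₁₀(1.51×10^5).
L = 10·(0.1790 + 5) = 51.79 dB.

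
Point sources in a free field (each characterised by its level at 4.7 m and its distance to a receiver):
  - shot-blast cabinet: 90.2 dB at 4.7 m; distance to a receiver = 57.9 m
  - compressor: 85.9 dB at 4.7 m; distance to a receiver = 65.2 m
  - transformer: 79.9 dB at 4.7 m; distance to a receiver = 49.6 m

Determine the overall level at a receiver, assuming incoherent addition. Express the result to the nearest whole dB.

First find each source's level at the receiver (point-source: −20·log₁₀(r/r_ref)), then combine on an intensity basis.
shot-blast cabinet: 90.2 − 20·log₁₀(57.9/4.7) = 90.2 − 21.81 = 68.39 dB.
compressor: 85.9 − 20·log₁₀(65.2/4.7) = 85.9 − 22.84 = 63.06 dB.
transformer: 79.9 − 20·log₁₀(49.6/4.7) = 79.9 − 20.47 = 59.43 dB.
Σ 10^(L/10) = 9.799e+06 → L_total = 10·log₁₀(9.799e+06) = 69.91 dB.

70 dB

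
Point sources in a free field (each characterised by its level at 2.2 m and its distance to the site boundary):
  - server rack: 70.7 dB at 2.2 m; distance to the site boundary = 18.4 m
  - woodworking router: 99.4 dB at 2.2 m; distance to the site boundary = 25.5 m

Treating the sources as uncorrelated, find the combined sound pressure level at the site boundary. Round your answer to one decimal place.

78.1 dB

First find each source's level at the receiver (point-source: −20·log₁₀(r/r_ref)), then combine on an intensity basis.
server rack: 70.7 − 20·log₁₀(18.4/2.2) = 70.7 − 18.45 = 52.25 dB.
woodworking router: 99.4 − 20·log₁₀(25.5/2.2) = 99.4 − 21.28 = 78.12 dB.
Σ 10^(L/10) = 6.500e+07 → L_total = 10·log₁₀(6.500e+07) = 78.13 dB.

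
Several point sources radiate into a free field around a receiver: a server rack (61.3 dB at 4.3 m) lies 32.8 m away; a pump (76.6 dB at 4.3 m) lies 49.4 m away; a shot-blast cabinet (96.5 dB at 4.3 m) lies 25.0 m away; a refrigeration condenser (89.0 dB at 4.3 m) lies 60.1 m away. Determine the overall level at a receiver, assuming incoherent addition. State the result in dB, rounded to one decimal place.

81.4 dB

Apply inverse-square spreading to bring every level to the receiver, then sum 10^(L/10).
server rack: 61.3 − 20·log₁₀(32.8/4.3) = 61.3 − 17.65 = 43.65 dB.
pump: 76.6 − 20·log₁₀(49.4/4.3) = 76.6 − 21.21 = 55.39 dB.
shot-blast cabinet: 96.5 − 20·log₁₀(25.0/4.3) = 96.5 − 15.29 = 81.21 dB.
refrigeration condenser: 89.0 − 20·log₁₀(60.1/4.3) = 89.0 − 22.91 = 66.09 dB.
Σ 10^(L/10) = 1.366e+08 → L_total = 10·log₁₀(1.366e+08) = 81.35 dB.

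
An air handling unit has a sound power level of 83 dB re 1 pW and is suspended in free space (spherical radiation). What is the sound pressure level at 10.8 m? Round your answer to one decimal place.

51.3 dB

L_p = L_w − 10·log₁₀(4π·r²) with r = 10.8 m.
4π·r² = 1466 m², 10·log₁₀ of that is 31.661 dB.
L_p = 83 − 31.661 = 51.34 dB.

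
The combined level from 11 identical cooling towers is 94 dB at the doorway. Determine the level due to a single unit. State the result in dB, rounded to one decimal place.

11 equal contributions raise the level by 10·log₁₀ 11 = 10.414 dB, so each unit alone gives 94 − 10.414.

83.6 dB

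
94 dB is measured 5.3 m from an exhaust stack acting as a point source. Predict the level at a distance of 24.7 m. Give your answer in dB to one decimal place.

Spherical spreading from a point source gives a 20·log₁₀(r₂/r₁) drop.
L₂ = 94 − 20·log₁₀(24.7/5.3) = 94 − 13.368 = 80.63 dB.

80.6 dB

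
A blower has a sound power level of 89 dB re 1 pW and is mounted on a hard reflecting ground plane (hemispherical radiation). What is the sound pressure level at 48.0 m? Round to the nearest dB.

47 dB

Free-field hemispherical radiation: L_p = L_w − 10·log₁₀(2π·r²), r = 48.0 m.
2π·r² = 1.448e+04 m², 10·log₁₀ of that is 41.607 dB.
L_p = 89 − 41.607 = 47.39 dB.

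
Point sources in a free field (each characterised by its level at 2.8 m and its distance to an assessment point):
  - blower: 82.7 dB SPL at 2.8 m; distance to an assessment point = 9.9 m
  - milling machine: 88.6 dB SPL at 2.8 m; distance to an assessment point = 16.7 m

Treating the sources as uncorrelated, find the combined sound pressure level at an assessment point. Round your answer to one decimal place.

75.5 dB SPL

Apply inverse-square spreading to bring every level to the receiver, then sum 10^(L/10).
blower: 82.7 − 20·log₁₀(9.9/2.8) = 82.7 − 10.97 = 71.73 dB SPL.
milling machine: 88.6 − 20·log₁₀(16.7/2.8) = 88.6 − 15.51 = 73.09 dB SPL.
Σ 10^(L/10) = 3.526e+07 → L_total = 10·log₁₀(3.526e+07) = 75.47 dB SPL.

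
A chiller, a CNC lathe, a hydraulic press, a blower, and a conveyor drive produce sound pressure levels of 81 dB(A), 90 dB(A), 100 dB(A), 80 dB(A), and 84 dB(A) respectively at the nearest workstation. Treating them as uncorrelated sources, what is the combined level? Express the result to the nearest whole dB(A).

For uncorrelated sources the intensities add, so convert each level to linear form, sum, and take 10·log₁₀ of the total.
Σ 10^(L/10) = 10^(81/10) + 10^(90/10) + 10^(100/10) + 10^(80/10) + 10^(84/10) = 1.148e+10.
L_total = 10·log₁₀(1.148e+10) = 100.60 dB(A).

101 dB(A)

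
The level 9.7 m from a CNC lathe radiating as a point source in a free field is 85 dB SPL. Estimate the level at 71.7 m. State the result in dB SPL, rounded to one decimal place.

For a point source, L₂ = L₁ − 20·log₁₀(r₂/r₁).
L₂ = 85 − 20·log₁₀(71.7/9.7) = 85 − 17.375 = 67.63 dB SPL.

67.6 dB SPL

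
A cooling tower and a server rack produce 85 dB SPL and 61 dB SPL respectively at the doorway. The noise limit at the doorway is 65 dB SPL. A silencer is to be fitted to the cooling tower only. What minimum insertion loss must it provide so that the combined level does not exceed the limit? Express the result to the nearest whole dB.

22 dB

Fixed contribution from the other source: Σ 10^(L/10) = 10^(61/10) = 1.259e+06 (61.00 dB SPL).
The limit corresponds to 10^(65/10) = 3.162e+06; subtracting the fixed part leaves 1.903e+06 for the cooling tower, i.e. 62.80 dB SPL.
Required insertion loss = 85 − 62.80 = 22.20 dB.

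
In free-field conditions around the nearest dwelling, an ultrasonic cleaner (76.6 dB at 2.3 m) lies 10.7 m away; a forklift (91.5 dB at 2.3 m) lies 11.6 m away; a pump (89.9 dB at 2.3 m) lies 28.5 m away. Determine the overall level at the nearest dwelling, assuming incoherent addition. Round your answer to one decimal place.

78.1 dB

Apply inverse-square spreading to bring every level to the receiver, then sum 10^(L/10).
ultrasonic cleaner: 76.6 − 20·log₁₀(10.7/2.3) = 76.6 − 13.35 = 63.25 dB.
forklift: 91.5 − 20·log₁₀(11.6/2.3) = 91.5 − 14.05 = 77.45 dB.
pump: 89.9 − 20·log₁₀(28.5/2.3) = 89.9 − 21.86 = 68.04 dB.
Σ 10^(L/10) = 6.401e+07 → L_total = 10·log₁₀(6.401e+07) = 78.06 dB.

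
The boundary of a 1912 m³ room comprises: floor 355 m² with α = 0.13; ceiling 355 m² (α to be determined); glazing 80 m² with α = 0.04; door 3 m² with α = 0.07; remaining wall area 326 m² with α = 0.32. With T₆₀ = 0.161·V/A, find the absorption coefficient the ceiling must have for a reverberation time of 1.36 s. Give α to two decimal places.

0.20

A = 0.161·V/T₆₀ = 0.161·1912/1.36 = 226.35 m² sabins.
Absorption from the other surfaces = 355·0.13 + 80·0.04 + 3·0.07 + 326·0.32 = 153.88 m², so the ceiling must supply 72.47 m² over 355 m².
α = 72.47/355 = 0.204.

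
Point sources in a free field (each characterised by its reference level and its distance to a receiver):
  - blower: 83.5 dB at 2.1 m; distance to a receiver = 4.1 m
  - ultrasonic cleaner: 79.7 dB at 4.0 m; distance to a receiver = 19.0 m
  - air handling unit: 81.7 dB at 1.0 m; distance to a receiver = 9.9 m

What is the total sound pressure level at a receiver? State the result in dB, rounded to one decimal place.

Propagate each source to the receiver with L = L_ref − 20·log₁₀(r/r_ref), then add intensities.
blower: 83.5 − 20·log₁₀(4.1/2.1) = 83.5 − 5.81 = 77.69 dB.
ultrasonic cleaner: 79.7 − 20·log₁₀(19.0/4.0) = 79.7 − 13.53 = 66.17 dB.
air handling unit: 81.7 − 20·log₁₀(9.9/1.0) = 81.7 − 19.91 = 61.79 dB.
Σ 10^(L/10) = 6.438e+07 → L_total = 10·log₁₀(6.438e+07) = 78.09 dB.

78.1 dB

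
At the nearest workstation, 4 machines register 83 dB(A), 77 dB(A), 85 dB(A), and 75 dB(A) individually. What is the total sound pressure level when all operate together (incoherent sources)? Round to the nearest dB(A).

88 dB(A)

For uncorrelated sources the intensities add, so convert each level to linear form, sum, and take 10·log₁₀ of the total.
Σ 10^(L/10) = 10^(83/10) + 10^(77/10) + 10^(85/10) + 10^(75/10) = 5.975e+08.
L_total = 10·log₁₀(5.975e+08) = 87.76 dB(A).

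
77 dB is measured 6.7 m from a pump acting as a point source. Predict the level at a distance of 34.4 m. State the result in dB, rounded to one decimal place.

62.8 dB

For a point source, L₂ = L₁ − 20·log₁₀(r₂/r₁).
L₂ = 77 − 20·log₁₀(34.4/6.7) = 77 − 14.210 = 62.79 dB.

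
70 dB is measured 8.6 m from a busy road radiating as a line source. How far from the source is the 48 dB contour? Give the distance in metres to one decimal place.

Line-source spreading drops the level by 10·log₁₀(r₂/r₁); inverting, r₂/r₁ = 10^(ΔL/10).
r₂ = 8.6·10^((70−48)/10) = 8.6·10^(22.0/10) = 1363.01 m.

1363.0 m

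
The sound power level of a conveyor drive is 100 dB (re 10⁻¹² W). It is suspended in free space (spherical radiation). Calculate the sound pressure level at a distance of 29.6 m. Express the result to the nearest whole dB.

60 dB

L_p = L_w − 10·log₁₀(4π·r²) with r = 29.6 m.
4π·r² = 1.101e+04 m², 10·log₁₀ of that is 40.418 dB.
L_p = 100 − 40.418 = 59.58 dB.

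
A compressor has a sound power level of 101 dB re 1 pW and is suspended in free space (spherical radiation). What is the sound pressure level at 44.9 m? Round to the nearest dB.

57 dB

The power spreads over a sphere of area 4π·r², so L_p = L_w − 10·log₁₀(4π·r²).
4π·r² = 2.533e+04 m², 10·log₁₀ of that is 44.037 dB.
L_p = 101 − 44.037 = 56.96 dB.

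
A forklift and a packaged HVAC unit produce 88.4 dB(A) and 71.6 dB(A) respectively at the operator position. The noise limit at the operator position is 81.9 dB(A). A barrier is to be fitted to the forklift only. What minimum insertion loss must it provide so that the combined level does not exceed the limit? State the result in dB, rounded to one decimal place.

6.9 dB

Fixed contribution from the other source: Σ 10^(L/10) = 10^(71.6/10) = 1.445e+07 (71.60 dB(A)).
To meet 81.9 dB(A) overall, the treated forklift may contribute at most 10^(81.9/10) − 1.445e+07 = 1.404e+08, i.e. 81.47 dB(A).
Required insertion loss = 88.4 − 81.47 = 6.93 dB.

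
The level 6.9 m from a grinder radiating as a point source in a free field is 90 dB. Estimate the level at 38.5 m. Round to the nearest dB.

75 dB

Spherical spreading from a point source gives a 20·log₁₀(r₂/r₁) drop.
L₂ = 90 − 20·log₁₀(38.5/6.9) = 90 − 14.932 = 75.07 dB.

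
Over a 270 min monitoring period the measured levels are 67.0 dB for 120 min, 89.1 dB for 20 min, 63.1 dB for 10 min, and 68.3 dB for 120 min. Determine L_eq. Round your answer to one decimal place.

The energy average is taken in the linear domain: L_eq = 10·log₁₀[(Σ tᵢ·10^(Lᵢ/10))/T], T = 270 min.
Σ tᵢ·10^(Lᵢ/10) = 120·10^(67.0/10) + 20·10^(89.1/10) + 10·10^(63.1/10) + 120·10^(68.3/10) = 1.769e+10.
L_eq = 10·log₁₀(1.769e+10/270) = 78.16 dB.

78.2 dB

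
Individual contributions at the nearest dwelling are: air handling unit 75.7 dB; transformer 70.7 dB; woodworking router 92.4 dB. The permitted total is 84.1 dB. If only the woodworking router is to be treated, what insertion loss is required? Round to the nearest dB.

The untreated sources together contribute 10^(75.7/10) + 10^(70.7/10) = 4.890e+07, i.e. 76.89 dB.
To meet 84.1 dB overall, the treated woodworking router may contribute at most 10^(84.1/10) − 4.890e+07 = 2.081e+08, i.e. 83.18 dB.
Required insertion loss = 92.4 − 83.18 = 9.22 dB.

9 dB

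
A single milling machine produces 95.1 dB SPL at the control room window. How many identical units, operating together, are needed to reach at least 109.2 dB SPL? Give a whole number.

26

N identical sources give L₁ + 10·log₁₀ N, so require 10·log₁₀ N ≥ 109.2 − 95.1 = 14.1 dB.
N ≥ 10^(14.1/10) = 25.704, so N = 26.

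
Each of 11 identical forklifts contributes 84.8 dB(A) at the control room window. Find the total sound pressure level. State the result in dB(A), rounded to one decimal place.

95.2 dB(A)

L_total = L₁ + 10·log₁₀ N for N identical incoherent sources.
L_total = 84.8 + 10·log₁₀(11) = 84.8 + 10.414 = 95.21 dB(A).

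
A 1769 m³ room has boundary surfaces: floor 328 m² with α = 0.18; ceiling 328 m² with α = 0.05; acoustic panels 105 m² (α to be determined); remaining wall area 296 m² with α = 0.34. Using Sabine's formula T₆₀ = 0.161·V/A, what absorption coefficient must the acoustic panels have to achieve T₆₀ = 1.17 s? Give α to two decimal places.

0.64

A = 0.161·V/T₆₀ = 0.161·1769/1.17 = 243.43 m² sabins.
Absorption from the other surfaces = 328·0.18 + 328·0.05 + 296·0.34 = 176.08 m², so the acoustic panels must supply 67.35 m² over 105 m².
α = 67.35/105 = 0.641.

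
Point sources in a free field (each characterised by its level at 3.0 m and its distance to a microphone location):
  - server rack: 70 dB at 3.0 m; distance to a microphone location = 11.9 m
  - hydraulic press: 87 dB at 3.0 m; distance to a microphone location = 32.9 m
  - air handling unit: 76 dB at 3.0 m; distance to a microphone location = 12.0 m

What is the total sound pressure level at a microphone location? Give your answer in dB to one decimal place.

First find each source's level at the receiver (point-source: −20·log₁₀(r/r_ref)), then combine on an intensity basis.
server rack: 70 − 20·log₁₀(11.9/3.0) = 70 − 11.97 = 58.03 dB.
hydraulic press: 87 − 20·log₁₀(32.9/3.0) = 87 − 20.80 = 66.20 dB.
air handling unit: 76 − 20·log₁₀(12.0/3.0) = 76 − 12.04 = 63.96 dB.
Σ 10^(L/10) = 7.291e+06 → L_total = 10·log₁₀(7.291e+06) = 68.63 dB.

68.6 dB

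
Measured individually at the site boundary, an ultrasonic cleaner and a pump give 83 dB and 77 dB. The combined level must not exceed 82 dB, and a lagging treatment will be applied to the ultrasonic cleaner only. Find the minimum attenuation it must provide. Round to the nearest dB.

3 dB

The untreated sources together contribute 10^(77/10) = 5.012e+07, i.e. 77.00 dB.
The limit corresponds to 10^(82/10) = 1.585e+08; subtracting the fixed part leaves 1.084e+08 for the ultrasonic cleaner, i.e. 80.35 dB.
So the ultrasonic cleaner must be reduced from 83 to 80.35 dB: IL = 2.65 dB.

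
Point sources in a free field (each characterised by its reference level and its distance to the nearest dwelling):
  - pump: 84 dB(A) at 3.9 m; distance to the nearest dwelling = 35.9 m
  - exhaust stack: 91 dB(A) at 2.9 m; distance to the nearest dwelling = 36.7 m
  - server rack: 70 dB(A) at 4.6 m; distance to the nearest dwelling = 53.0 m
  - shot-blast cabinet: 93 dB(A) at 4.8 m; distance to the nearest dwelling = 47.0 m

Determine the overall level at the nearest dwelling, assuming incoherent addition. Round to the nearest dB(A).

75 dB(A)

First find each source's level at the receiver (point-source: −20·log₁₀(r/r_ref)), then combine on an intensity basis.
pump: 84 − 20·log₁₀(35.9/3.9) = 84 − 19.28 = 64.72 dB(A).
exhaust stack: 91 − 20·log₁₀(36.7/2.9) = 91 − 22.05 = 68.95 dB(A).
server rack: 70 − 20·log₁₀(53.0/4.6) = 70 − 21.23 = 48.77 dB(A).
shot-blast cabinet: 93 − 20·log₁₀(47.0/4.8) = 93 − 19.82 = 73.18 dB(A).
Σ 10^(L/10) = 3.171e+07 → L_total = 10·log₁₀(3.171e+07) = 75.01 dB(A).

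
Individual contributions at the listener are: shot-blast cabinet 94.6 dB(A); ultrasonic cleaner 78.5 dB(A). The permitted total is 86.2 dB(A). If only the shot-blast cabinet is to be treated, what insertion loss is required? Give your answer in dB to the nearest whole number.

The untreated sources together contribute 10^(78.5/10) = 7.079e+07, i.e. 78.50 dB(A).
To meet 86.2 dB(A) overall, the treated shot-blast cabinet may contribute at most 10^(86.2/10) − 7.079e+07 = 3.461e+08, i.e. 85.39 dB(A).
Required insertion loss = 94.6 − 85.39 = 9.21 dB.

9 dB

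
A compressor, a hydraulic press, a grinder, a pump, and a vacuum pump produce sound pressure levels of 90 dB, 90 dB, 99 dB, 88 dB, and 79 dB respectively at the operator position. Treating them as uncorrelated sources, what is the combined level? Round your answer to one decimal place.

Incoherent sources combine by intensity addition: L_total = 10·log₁₀(Σ 10^(L_i/10)).
Σ 10^(L/10) = 10^(90/10) + 10^(90/10) + 10^(99/10) + 10^(88/10) + 10^(79/10) = 1.065e+10.
L_total = 10·log₁₀(1.065e+10) = 100.27 dB.

100.3 dB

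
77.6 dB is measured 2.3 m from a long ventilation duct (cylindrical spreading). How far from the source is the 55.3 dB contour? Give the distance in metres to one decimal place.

The 22.3 dB drop corresponds to a distance ratio of 10^(22.3/10) for a line source.
r₂ = 2.3·10^((77.6−55.3)/10) = 2.3·10^(22.3/10) = 390.60 m.

390.6 m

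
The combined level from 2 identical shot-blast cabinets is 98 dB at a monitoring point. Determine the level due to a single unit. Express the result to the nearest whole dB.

95 dB

For N identical incoherent sources L_total = L₁ + 10·log₁₀ N, so L₁ = 98 − 10·log₁₀(2) = 98 − 3.010.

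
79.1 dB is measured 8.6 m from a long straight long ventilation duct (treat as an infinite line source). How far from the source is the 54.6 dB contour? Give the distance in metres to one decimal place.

For a line source L₁ − L₂ = 10·log₁₀(r₂/r₁), so r₂ = r₁·10^((L₁−L₂)/10).
r₂ = 8.6·10^((79.1−54.6)/10) = 8.6·10^(24.5/10) = 2423.81 m.

2423.8 m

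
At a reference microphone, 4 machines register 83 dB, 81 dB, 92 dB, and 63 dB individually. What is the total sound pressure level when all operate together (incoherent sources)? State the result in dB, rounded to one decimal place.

92.8 dB

For uncorrelated sources the intensities add, so convert each level to linear form, sum, and take 10·log₁₀ of the total.
Σ 10^(L/10) = 10^(83/10) + 10^(81/10) + 10^(92/10) + 10^(63/10) = 1.912e+09.
L_total = 10·log₁₀(1.912e+09) = 92.82 dB.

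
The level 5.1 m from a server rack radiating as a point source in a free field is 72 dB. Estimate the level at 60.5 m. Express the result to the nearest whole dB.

51 dB

For a point source, L₂ = L₁ − 20·log₁₀(r₂/r₁).
L₂ = 72 − 20·log₁₀(60.5/5.1) = 72 − 21.484 = 50.52 dB.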